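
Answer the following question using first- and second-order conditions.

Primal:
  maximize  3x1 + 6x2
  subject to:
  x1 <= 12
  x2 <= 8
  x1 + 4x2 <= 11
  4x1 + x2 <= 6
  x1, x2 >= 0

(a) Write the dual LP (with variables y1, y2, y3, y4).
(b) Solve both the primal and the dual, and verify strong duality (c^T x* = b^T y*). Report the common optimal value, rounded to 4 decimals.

The standard primal-dual pair for 'max c^T x s.t. A x <= b, x >= 0' is:
  Dual:  min b^T y  s.t.  A^T y >= c,  y >= 0.

So the dual LP is:
  minimize  12y1 + 8y2 + 11y3 + 6y4
  subject to:
    y1 + y3 + 4y4 >= 3
    y2 + 4y3 + y4 >= 6
    y1, y2, y3, y4 >= 0

Solving the primal: x* = (0.8667, 2.5333).
  primal value c^T x* = 17.8.
Solving the dual: y* = (0, 0, 1.4, 0.4).
  dual value b^T y* = 17.8.
Strong duality: c^T x* = b^T y*. Confirmed.

17.8


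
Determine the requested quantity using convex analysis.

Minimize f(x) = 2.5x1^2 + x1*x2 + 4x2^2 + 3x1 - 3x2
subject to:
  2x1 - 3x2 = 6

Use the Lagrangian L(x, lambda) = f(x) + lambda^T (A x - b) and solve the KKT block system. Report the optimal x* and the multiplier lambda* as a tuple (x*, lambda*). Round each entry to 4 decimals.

Form the Lagrangian:
  L(x, lambda) = (1/2) x^T Q x + c^T x + lambda^T (A x - b)
Stationarity (grad_x L = 0): Q x + c + A^T lambda = 0.
Primal feasibility: A x = b.

This gives the KKT block system:
  [ Q   A^T ] [ x     ]   [-c ]
  [ A    0  ] [ lambda ] = [ b ]

Solving the linear system:
  x*      = (1.1798, -1.2135)
  lambda* = (-3.8427)
  f(x*)   = 15.118

x* = (1.1798, -1.2135), lambda* = (-3.8427)


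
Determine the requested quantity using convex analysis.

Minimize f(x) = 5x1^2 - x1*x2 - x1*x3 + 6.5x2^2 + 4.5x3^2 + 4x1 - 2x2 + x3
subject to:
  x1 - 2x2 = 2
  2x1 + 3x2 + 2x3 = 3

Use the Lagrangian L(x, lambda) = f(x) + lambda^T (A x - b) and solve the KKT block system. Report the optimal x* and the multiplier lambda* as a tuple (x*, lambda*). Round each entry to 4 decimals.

Form the Lagrangian:
  L(x, lambda) = (1/2) x^T Q x + c^T x + lambda^T (A x - b)
Stationarity (grad_x L = 0): Q x + c + A^T lambda = 0.
Primal feasibility: A x = b.

This gives the KKT block system:
  [ Q   A^T ] [ x     ]   [-c ]
  [ A    0  ] [ lambda ] = [ b ]

Solving the linear system:
  x*      = (1.2583, -0.3709, 0.798)
  lambda* = (-9.2323, -3.4618)
  f(x*)   = 17.7114

x* = (1.2583, -0.3709, 0.798), lambda* = (-9.2323, -3.4618)


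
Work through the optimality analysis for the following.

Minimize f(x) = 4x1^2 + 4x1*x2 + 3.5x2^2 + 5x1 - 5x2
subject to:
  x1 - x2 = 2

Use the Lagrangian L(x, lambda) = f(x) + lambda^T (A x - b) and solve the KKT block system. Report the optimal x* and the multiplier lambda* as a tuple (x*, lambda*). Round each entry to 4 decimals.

Form the Lagrangian:
  L(x, lambda) = (1/2) x^T Q x + c^T x + lambda^T (A x - b)
Stationarity (grad_x L = 0): Q x + c + A^T lambda = 0.
Primal feasibility: A x = b.

This gives the KKT block system:
  [ Q   A^T ] [ x     ]   [-c ]
  [ A    0  ] [ lambda ] = [ b ]

Solving the linear system:
  x*      = (0.9565, -1.0435)
  lambda* = (-8.4783)
  f(x*)   = 13.4783

x* = (0.9565, -1.0435), lambda* = (-8.4783)


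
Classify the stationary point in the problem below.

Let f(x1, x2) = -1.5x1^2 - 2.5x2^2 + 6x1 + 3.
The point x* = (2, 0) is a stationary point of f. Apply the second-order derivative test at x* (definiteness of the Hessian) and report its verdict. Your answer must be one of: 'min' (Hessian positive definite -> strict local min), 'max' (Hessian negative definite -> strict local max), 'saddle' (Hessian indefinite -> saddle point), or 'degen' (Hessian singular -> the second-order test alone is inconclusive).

Compute the Hessian H = grad^2 f:
  H = [[-3, 0], [0, -5]]
Verify stationarity: grad f(x*) = H x* + g = (0, 0).
Eigenvalues of H: -5, -3.
Both eigenvalues < 0, so H is negative definite -> x* is a strict local max.

max


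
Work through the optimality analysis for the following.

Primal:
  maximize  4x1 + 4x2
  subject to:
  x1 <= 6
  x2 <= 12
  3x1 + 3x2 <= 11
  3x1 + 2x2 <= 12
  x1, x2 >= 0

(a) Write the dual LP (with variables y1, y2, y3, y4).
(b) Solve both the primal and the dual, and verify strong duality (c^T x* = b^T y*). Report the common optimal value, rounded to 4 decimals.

The standard primal-dual pair for 'max c^T x s.t. A x <= b, x >= 0' is:
  Dual:  min b^T y  s.t.  A^T y >= c,  y >= 0.

So the dual LP is:
  minimize  6y1 + 12y2 + 11y3 + 12y4
  subject to:
    y1 + 3y3 + 3y4 >= 4
    y2 + 3y3 + 2y4 >= 4
    y1, y2, y3, y4 >= 0

Solving the primal: x* = (3.6667, 0).
  primal value c^T x* = 14.6667.
Solving the dual: y* = (0, 0, 1.3333, 0).
  dual value b^T y* = 14.6667.
Strong duality: c^T x* = b^T y*. Confirmed.

14.6667


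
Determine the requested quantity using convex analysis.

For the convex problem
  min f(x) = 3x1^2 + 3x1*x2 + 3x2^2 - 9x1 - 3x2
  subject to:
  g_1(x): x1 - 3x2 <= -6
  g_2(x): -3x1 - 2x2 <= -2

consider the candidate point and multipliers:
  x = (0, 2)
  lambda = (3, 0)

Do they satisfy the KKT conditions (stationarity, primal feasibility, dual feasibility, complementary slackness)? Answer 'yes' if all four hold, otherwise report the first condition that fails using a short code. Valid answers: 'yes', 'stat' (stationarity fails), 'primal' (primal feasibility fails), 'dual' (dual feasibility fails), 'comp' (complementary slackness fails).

Gradient of f: grad f(x) = Q x + c = (-3, 9)
Constraint values g_i(x) = a_i^T x - b_i:
  g_1((0, 2)) = 0
  g_2((0, 2)) = -2
Stationarity residual: grad f(x) + sum_i lambda_i a_i = (0, 0)
  -> stationarity OK
Primal feasibility (all g_i <= 0): OK
Dual feasibility (all lambda_i >= 0): OK
Complementary slackness (lambda_i * g_i(x) = 0 for all i): OK

Verdict: yes, KKT holds.

yes


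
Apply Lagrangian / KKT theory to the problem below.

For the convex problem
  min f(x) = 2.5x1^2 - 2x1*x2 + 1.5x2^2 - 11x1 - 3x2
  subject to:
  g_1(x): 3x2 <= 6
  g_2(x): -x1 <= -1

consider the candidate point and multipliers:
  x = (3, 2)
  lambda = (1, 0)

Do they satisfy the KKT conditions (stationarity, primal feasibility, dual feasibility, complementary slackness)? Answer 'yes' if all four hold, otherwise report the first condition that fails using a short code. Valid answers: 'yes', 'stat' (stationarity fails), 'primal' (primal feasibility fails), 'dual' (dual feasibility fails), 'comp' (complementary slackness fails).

Gradient of f: grad f(x) = Q x + c = (0, -3)
Constraint values g_i(x) = a_i^T x - b_i:
  g_1((3, 2)) = 0
  g_2((3, 2)) = -2
Stationarity residual: grad f(x) + sum_i lambda_i a_i = (0, 0)
  -> stationarity OK
Primal feasibility (all g_i <= 0): OK
Dual feasibility (all lambda_i >= 0): OK
Complementary slackness (lambda_i * g_i(x) = 0 for all i): OK

Verdict: yes, KKT holds.

yes


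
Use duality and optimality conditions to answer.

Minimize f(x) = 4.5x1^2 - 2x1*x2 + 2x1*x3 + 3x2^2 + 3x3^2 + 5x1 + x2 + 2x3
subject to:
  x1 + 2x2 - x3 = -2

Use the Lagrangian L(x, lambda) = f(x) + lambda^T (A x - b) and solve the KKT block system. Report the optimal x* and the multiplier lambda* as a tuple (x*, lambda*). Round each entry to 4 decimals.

Form the Lagrangian:
  L(x, lambda) = (1/2) x^T Q x + c^T x + lambda^T (A x - b)
Stationarity (grad_x L = 0): Q x + c + A^T lambda = 0.
Primal feasibility: A x = b.

This gives the KKT block system:
  [ Q   A^T ] [ x     ]   [-c ]
  [ A    0  ] [ lambda ] = [ b ]

Solving the linear system:
  x*      = (-0.7594, -0.6123, 0.016)
  lambda* = (0.5775)
  f(x*)   = -1.611

x* = (-0.7594, -0.6123, 0.016), lambda* = (0.5775)


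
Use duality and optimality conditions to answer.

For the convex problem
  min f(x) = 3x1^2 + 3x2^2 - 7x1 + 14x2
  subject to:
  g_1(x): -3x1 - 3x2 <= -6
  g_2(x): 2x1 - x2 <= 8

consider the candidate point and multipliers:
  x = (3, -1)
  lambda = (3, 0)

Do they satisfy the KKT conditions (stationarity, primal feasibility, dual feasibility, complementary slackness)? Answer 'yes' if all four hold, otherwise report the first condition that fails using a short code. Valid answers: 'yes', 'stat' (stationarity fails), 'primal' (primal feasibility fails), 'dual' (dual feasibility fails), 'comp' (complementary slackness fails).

Gradient of f: grad f(x) = Q x + c = (11, 8)
Constraint values g_i(x) = a_i^T x - b_i:
  g_1((3, -1)) = 0
  g_2((3, -1)) = -1
Stationarity residual: grad f(x) + sum_i lambda_i a_i = (2, -1)
  -> stationarity FAILS
Primal feasibility (all g_i <= 0): OK
Dual feasibility (all lambda_i >= 0): OK
Complementary slackness (lambda_i * g_i(x) = 0 for all i): OK

Verdict: the first failing condition is stationarity -> stat.

stat


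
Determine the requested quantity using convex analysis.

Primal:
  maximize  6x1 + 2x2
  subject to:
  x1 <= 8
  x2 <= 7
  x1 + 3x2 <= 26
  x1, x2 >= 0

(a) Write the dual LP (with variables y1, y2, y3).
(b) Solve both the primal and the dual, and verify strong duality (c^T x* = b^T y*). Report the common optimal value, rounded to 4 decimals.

The standard primal-dual pair for 'max c^T x s.t. A x <= b, x >= 0' is:
  Dual:  min b^T y  s.t.  A^T y >= c,  y >= 0.

So the dual LP is:
  minimize  8y1 + 7y2 + 26y3
  subject to:
    y1 + y3 >= 6
    y2 + 3y3 >= 2
    y1, y2, y3 >= 0

Solving the primal: x* = (8, 6).
  primal value c^T x* = 60.
Solving the dual: y* = (5.3333, 0, 0.6667).
  dual value b^T y* = 60.
Strong duality: c^T x* = b^T y*. Confirmed.

60


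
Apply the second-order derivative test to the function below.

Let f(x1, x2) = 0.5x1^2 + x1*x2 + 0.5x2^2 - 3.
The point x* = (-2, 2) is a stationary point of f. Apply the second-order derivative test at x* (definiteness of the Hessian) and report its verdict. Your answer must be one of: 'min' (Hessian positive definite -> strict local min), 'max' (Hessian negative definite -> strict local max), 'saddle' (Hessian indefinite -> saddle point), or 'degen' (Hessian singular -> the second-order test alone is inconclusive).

Compute the Hessian H = grad^2 f:
  H = [[1, 1], [1, 1]]
Verify stationarity: grad f(x*) = H x* + g = (0, 0).
Eigenvalues of H: 0, 2.
H has a zero eigenvalue (singular; positive semidefinite but not definite), so H is neither positive definite, negative definite, nor indefinite. The second-order test alone is inconclusive -> degen.
(Indeed, f is constant along the null direction of H through x*, so x* is not a strict local extremum.)

degen


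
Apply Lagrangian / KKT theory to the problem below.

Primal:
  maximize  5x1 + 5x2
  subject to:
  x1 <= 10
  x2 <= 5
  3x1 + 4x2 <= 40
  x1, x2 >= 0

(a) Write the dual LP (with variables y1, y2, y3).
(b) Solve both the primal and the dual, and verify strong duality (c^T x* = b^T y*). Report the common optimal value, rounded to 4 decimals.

The standard primal-dual pair for 'max c^T x s.t. A x <= b, x >= 0' is:
  Dual:  min b^T y  s.t.  A^T y >= c,  y >= 0.

So the dual LP is:
  minimize  10y1 + 5y2 + 40y3
  subject to:
    y1 + 3y3 >= 5
    y2 + 4y3 >= 5
    y1, y2, y3 >= 0

Solving the primal: x* = (10, 2.5).
  primal value c^T x* = 62.5.
Solving the dual: y* = (1.25, 0, 1.25).
  dual value b^T y* = 62.5.
Strong duality: c^T x* = b^T y*. Confirmed.

62.5


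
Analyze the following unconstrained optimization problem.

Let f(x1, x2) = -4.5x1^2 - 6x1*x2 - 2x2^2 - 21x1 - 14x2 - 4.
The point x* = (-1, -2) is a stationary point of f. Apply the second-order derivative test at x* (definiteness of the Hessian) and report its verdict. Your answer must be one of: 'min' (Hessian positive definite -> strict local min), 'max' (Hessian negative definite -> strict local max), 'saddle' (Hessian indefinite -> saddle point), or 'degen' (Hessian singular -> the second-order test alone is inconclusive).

Compute the Hessian H = grad^2 f:
  H = [[-9, -6], [-6, -4]]
Verify stationarity: grad f(x*) = H x* + g = (0, 0).
Eigenvalues of H: -13, 0.
H has a zero eigenvalue (singular; negative semidefinite but not definite), so H is neither positive definite, negative definite, nor indefinite. The second-order test alone is inconclusive -> degen.
(Indeed, f is constant along the null direction of H through x*, so x* is not a strict local extremum.)

degen


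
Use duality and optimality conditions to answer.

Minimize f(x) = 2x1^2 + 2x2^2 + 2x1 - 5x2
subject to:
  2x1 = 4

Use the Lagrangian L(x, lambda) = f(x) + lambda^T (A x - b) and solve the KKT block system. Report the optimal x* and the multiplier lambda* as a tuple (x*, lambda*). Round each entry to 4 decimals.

Form the Lagrangian:
  L(x, lambda) = (1/2) x^T Q x + c^T x + lambda^T (A x - b)
Stationarity (grad_x L = 0): Q x + c + A^T lambda = 0.
Primal feasibility: A x = b.

This gives the KKT block system:
  [ Q   A^T ] [ x     ]   [-c ]
  [ A    0  ] [ lambda ] = [ b ]

Solving the linear system:
  x*      = (2, 1.25)
  lambda* = (-5)
  f(x*)   = 8.875

x* = (2, 1.25), lambda* = (-5)


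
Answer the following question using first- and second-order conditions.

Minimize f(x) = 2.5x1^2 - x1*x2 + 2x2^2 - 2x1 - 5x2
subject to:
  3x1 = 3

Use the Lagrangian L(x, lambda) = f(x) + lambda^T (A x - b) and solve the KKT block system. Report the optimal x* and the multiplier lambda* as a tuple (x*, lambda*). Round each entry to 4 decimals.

Form the Lagrangian:
  L(x, lambda) = (1/2) x^T Q x + c^T x + lambda^T (A x - b)
Stationarity (grad_x L = 0): Q x + c + A^T lambda = 0.
Primal feasibility: A x = b.

This gives the KKT block system:
  [ Q   A^T ] [ x     ]   [-c ]
  [ A    0  ] [ lambda ] = [ b ]

Solving the linear system:
  x*      = (1, 1.5)
  lambda* = (-0.5)
  f(x*)   = -4

x* = (1, 1.5), lambda* = (-0.5)


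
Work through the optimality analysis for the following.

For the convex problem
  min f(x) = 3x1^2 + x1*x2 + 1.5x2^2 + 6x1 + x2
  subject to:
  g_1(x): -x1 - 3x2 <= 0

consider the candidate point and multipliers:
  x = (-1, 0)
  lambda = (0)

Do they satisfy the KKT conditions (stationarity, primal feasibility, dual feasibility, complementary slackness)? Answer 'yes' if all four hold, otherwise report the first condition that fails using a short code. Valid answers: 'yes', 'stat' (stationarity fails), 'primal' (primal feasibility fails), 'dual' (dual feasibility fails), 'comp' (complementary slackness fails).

Gradient of f: grad f(x) = Q x + c = (0, 0)
Constraint values g_i(x) = a_i^T x - b_i:
  g_1((-1, 0)) = 1
Stationarity residual: grad f(x) + sum_i lambda_i a_i = (0, 0)
  -> stationarity OK
Primal feasibility (all g_i <= 0): FAILS
Dual feasibility (all lambda_i >= 0): OK
Complementary slackness (lambda_i * g_i(x) = 0 for all i): OK

Verdict: the first failing condition is primal_feasibility -> primal.

primal


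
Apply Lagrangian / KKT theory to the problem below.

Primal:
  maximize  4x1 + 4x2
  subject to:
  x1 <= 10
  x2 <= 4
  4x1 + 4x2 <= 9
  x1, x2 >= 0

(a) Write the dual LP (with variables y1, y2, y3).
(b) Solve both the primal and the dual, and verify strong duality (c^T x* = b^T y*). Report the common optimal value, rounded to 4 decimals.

The standard primal-dual pair for 'max c^T x s.t. A x <= b, x >= 0' is:
  Dual:  min b^T y  s.t.  A^T y >= c,  y >= 0.

So the dual LP is:
  minimize  10y1 + 4y2 + 9y3
  subject to:
    y1 + 4y3 >= 4
    y2 + 4y3 >= 4
    y1, y2, y3 >= 0

Solving the primal: x* = (2.25, 0).
  primal value c^T x* = 9.
Solving the dual: y* = (0, 0, 1).
  dual value b^T y* = 9.
Strong duality: c^T x* = b^T y*. Confirmed.

9


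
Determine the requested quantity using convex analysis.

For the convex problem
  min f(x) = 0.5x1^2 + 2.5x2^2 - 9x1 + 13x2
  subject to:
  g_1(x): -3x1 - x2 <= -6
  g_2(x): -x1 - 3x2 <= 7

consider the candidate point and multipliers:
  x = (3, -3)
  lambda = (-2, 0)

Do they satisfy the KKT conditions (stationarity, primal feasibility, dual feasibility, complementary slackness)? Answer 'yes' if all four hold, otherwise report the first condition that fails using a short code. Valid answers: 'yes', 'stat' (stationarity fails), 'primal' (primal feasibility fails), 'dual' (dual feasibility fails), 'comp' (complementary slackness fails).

Gradient of f: grad f(x) = Q x + c = (-6, -2)
Constraint values g_i(x) = a_i^T x - b_i:
  g_1((3, -3)) = 0
  g_2((3, -3)) = -1
Stationarity residual: grad f(x) + sum_i lambda_i a_i = (0, 0)
  -> stationarity OK
Primal feasibility (all g_i <= 0): OK
Dual feasibility (all lambda_i >= 0): FAILS
Complementary slackness (lambda_i * g_i(x) = 0 for all i): OK

Verdict: the first failing condition is dual_feasibility -> dual.

dual


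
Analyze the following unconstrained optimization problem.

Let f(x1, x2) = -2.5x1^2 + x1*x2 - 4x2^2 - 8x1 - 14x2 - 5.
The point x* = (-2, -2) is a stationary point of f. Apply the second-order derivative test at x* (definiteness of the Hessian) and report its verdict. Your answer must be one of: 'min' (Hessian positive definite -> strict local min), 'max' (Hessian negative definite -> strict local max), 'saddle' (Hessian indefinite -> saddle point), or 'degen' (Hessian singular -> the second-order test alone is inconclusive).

Compute the Hessian H = grad^2 f:
  H = [[-5, 1], [1, -8]]
Verify stationarity: grad f(x*) = H x* + g = (0, 0).
Eigenvalues of H: -8.3028, -4.6972.
Both eigenvalues < 0, so H is negative definite -> x* is a strict local max.

max


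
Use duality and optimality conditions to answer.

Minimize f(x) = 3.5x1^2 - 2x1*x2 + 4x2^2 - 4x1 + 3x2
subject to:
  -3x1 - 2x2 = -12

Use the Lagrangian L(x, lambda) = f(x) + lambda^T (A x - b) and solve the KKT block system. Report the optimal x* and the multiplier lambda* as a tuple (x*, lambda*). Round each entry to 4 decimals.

Form the Lagrangian:
  L(x, lambda) = (1/2) x^T Q x + c^T x + lambda^T (A x - b)
Stationarity (grad_x L = 0): Q x + c + A^T lambda = 0.
Primal feasibility: A x = b.

This gives the KKT block system:
  [ Q   A^T ] [ x     ]   [-c ]
  [ A    0  ] [ lambda ] = [ b ]

Solving the linear system:
  x*      = (2.9839, 1.5242)
  lambda* = (4.6129)
  f(x*)   = 23.996

x* = (2.9839, 1.5242), lambda* = (4.6129)


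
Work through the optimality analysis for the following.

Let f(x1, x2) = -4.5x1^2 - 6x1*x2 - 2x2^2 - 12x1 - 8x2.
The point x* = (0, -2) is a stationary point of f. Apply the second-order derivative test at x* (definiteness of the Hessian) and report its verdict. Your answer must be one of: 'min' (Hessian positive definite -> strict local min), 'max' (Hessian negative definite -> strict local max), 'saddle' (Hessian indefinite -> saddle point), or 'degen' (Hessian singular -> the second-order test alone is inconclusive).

Compute the Hessian H = grad^2 f:
  H = [[-9, -6], [-6, -4]]
Verify stationarity: grad f(x*) = H x* + g = (0, 0).
Eigenvalues of H: -13, 0.
H has a zero eigenvalue (singular; negative semidefinite but not definite), so H is neither positive definite, negative definite, nor indefinite. The second-order test alone is inconclusive -> degen.
(Indeed, f is constant along the null direction of H through x*, so x* is not a strict local extremum.)

degen


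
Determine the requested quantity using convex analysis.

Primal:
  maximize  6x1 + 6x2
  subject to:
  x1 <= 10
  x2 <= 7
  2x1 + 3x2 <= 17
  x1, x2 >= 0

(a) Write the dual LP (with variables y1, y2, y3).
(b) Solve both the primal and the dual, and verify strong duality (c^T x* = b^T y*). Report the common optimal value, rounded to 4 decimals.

The standard primal-dual pair for 'max c^T x s.t. A x <= b, x >= 0' is:
  Dual:  min b^T y  s.t.  A^T y >= c,  y >= 0.

So the dual LP is:
  minimize  10y1 + 7y2 + 17y3
  subject to:
    y1 + 2y3 >= 6
    y2 + 3y3 >= 6
    y1, y2, y3 >= 0

Solving the primal: x* = (8.5, 0).
  primal value c^T x* = 51.
Solving the dual: y* = (0, 0, 3).
  dual value b^T y* = 51.
Strong duality: c^T x* = b^T y*. Confirmed.

51


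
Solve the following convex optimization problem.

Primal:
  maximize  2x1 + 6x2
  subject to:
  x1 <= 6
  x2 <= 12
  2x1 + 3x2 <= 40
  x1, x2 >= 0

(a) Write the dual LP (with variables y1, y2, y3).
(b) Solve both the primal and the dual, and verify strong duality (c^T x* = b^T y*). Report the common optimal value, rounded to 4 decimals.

The standard primal-dual pair for 'max c^T x s.t. A x <= b, x >= 0' is:
  Dual:  min b^T y  s.t.  A^T y >= c,  y >= 0.

So the dual LP is:
  minimize  6y1 + 12y2 + 40y3
  subject to:
    y1 + 2y3 >= 2
    y2 + 3y3 >= 6
    y1, y2, y3 >= 0

Solving the primal: x* = (2, 12).
  primal value c^T x* = 76.
Solving the dual: y* = (0, 3, 1).
  dual value b^T y* = 76.
Strong duality: c^T x* = b^T y*. Confirmed.

76


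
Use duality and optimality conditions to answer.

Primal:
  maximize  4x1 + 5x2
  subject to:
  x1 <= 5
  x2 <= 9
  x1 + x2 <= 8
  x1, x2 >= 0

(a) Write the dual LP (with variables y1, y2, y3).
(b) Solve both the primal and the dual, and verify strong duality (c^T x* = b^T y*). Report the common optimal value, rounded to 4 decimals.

The standard primal-dual pair for 'max c^T x s.t. A x <= b, x >= 0' is:
  Dual:  min b^T y  s.t.  A^T y >= c,  y >= 0.

So the dual LP is:
  minimize  5y1 + 9y2 + 8y3
  subject to:
    y1 + y3 >= 4
    y2 + y3 >= 5
    y1, y2, y3 >= 0

Solving the primal: x* = (0, 8).
  primal value c^T x* = 40.
Solving the dual: y* = (0, 0, 5).
  dual value b^T y* = 40.
Strong duality: c^T x* = b^T y*. Confirmed.

40


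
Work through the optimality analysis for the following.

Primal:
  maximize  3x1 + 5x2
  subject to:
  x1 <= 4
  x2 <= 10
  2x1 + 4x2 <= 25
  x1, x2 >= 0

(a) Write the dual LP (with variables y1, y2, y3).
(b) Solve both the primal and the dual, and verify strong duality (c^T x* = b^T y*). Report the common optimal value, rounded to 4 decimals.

The standard primal-dual pair for 'max c^T x s.t. A x <= b, x >= 0' is:
  Dual:  min b^T y  s.t.  A^T y >= c,  y >= 0.

So the dual LP is:
  minimize  4y1 + 10y2 + 25y3
  subject to:
    y1 + 2y3 >= 3
    y2 + 4y3 >= 5
    y1, y2, y3 >= 0

Solving the primal: x* = (4, 4.25).
  primal value c^T x* = 33.25.
Solving the dual: y* = (0.5, 0, 1.25).
  dual value b^T y* = 33.25.
Strong duality: c^T x* = b^T y*. Confirmed.

33.25


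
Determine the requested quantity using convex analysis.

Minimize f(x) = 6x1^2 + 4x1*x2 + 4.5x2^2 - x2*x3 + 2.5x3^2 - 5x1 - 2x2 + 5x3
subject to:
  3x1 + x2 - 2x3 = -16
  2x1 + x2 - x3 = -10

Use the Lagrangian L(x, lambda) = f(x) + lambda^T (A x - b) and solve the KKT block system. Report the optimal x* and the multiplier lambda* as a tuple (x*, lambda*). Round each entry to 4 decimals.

Form the Lagrangian:
  L(x, lambda) = (1/2) x^T Q x + c^T x + lambda^T (A x - b)
Stationarity (grad_x L = 0): Q x + c + A^T lambda = 0.
Primal feasibility: A x = b.

This gives the KKT block system:
  [ Q   A^T ] [ x     ]   [-c ]
  [ A    0  ] [ lambda ] = [ b ]

Solving the linear system:
  x*      = (-3.1, -0.9, 2.9)
  lambda* = (-5, 30.4)
  f(x*)   = 127.9

x* = (-3.1, -0.9, 2.9), lambda* = (-5, 30.4)


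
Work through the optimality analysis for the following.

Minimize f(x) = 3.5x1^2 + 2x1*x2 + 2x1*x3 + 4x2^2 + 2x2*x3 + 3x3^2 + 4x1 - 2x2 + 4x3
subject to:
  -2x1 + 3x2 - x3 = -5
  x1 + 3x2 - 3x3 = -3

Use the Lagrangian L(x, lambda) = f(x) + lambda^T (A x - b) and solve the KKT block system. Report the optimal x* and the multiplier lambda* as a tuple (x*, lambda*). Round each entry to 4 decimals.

Form the Lagrangian:
  L(x, lambda) = (1/2) x^T Q x + c^T x + lambda^T (A x - b)
Stationarity (grad_x L = 0): Q x + c + A^T lambda = 0.
Primal feasibility: A x = b.

This gives the KKT block system:
  [ Q   A^T ] [ x     ]   [-c ]
  [ A    0  ] [ lambda ] = [ b ]

Solving the linear system:
  x*      = (0.6999, -1.1835, 0.0498)
  lambda* = (3.3182, 0.0045)
  f(x*)   = 10.9853

x* = (0.6999, -1.1835, 0.0498), lambda* = (3.3182, 0.0045)


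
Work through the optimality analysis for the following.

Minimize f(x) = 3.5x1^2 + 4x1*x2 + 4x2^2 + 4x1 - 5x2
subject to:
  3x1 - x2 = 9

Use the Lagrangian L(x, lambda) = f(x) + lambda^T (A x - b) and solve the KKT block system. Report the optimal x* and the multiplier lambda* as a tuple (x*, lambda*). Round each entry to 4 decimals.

Form the Lagrangian:
  L(x, lambda) = (1/2) x^T Q x + c^T x + lambda^T (A x - b)
Stationarity (grad_x L = 0): Q x + c + A^T lambda = 0.
Primal feasibility: A x = b.

This gives the KKT block system:
  [ Q   A^T ] [ x     ]   [-c ]
  [ A    0  ] [ lambda ] = [ b ]

Solving the linear system:
  x*      = (2.5534, -1.3398)
  lambda* = (-5.5049)
  f(x*)   = 33.2282

x* = (2.5534, -1.3398), lambda* = (-5.5049)


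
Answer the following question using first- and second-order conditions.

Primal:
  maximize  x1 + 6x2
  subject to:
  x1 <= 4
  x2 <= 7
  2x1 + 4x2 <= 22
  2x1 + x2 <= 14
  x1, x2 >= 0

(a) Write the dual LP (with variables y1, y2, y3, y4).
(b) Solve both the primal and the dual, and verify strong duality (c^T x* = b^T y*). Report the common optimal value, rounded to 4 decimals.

The standard primal-dual pair for 'max c^T x s.t. A x <= b, x >= 0' is:
  Dual:  min b^T y  s.t.  A^T y >= c,  y >= 0.

So the dual LP is:
  minimize  4y1 + 7y2 + 22y3 + 14y4
  subject to:
    y1 + 2y3 + 2y4 >= 1
    y2 + 4y3 + y4 >= 6
    y1, y2, y3, y4 >= 0

Solving the primal: x* = (0, 5.5).
  primal value c^T x* = 33.
Solving the dual: y* = (0, 0, 1.5, 0).
  dual value b^T y* = 33.
Strong duality: c^T x* = b^T y*. Confirmed.

33


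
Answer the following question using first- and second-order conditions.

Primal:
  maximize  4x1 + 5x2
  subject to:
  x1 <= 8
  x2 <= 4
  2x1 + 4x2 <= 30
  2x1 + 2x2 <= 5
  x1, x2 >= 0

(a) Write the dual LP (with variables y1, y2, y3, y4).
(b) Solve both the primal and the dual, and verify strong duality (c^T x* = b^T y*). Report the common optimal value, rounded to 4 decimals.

The standard primal-dual pair for 'max c^T x s.t. A x <= b, x >= 0' is:
  Dual:  min b^T y  s.t.  A^T y >= c,  y >= 0.

So the dual LP is:
  minimize  8y1 + 4y2 + 30y3 + 5y4
  subject to:
    y1 + 2y3 + 2y4 >= 4
    y2 + 4y3 + 2y4 >= 5
    y1, y2, y3, y4 >= 0

Solving the primal: x* = (0, 2.5).
  primal value c^T x* = 12.5.
Solving the dual: y* = (0, 0, 0, 2.5).
  dual value b^T y* = 12.5.
Strong duality: c^T x* = b^T y*. Confirmed.

12.5


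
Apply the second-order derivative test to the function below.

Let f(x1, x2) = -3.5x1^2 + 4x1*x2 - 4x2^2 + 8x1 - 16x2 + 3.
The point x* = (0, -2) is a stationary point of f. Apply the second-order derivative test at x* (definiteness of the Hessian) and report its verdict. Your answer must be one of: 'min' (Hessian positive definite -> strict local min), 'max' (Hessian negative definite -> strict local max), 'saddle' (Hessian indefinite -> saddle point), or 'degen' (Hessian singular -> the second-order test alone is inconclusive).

Compute the Hessian H = grad^2 f:
  H = [[-7, 4], [4, -8]]
Verify stationarity: grad f(x*) = H x* + g = (0, 0).
Eigenvalues of H: -11.5311, -3.4689.
Both eigenvalues < 0, so H is negative definite -> x* is a strict local max.

max


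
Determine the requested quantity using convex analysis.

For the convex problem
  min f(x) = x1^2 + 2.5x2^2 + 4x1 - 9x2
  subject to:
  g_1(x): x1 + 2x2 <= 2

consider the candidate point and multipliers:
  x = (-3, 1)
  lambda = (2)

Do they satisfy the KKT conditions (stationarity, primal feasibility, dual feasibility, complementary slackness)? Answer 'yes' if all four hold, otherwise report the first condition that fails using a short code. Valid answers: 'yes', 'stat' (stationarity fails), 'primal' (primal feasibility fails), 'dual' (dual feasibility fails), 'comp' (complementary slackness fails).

Gradient of f: grad f(x) = Q x + c = (-2, -4)
Constraint values g_i(x) = a_i^T x - b_i:
  g_1((-3, 1)) = -3
Stationarity residual: grad f(x) + sum_i lambda_i a_i = (0, 0)
  -> stationarity OK
Primal feasibility (all g_i <= 0): OK
Dual feasibility (all lambda_i >= 0): OK
Complementary slackness (lambda_i * g_i(x) = 0 for all i): FAILS

Verdict: the first failing condition is complementary_slackness -> comp.

comp


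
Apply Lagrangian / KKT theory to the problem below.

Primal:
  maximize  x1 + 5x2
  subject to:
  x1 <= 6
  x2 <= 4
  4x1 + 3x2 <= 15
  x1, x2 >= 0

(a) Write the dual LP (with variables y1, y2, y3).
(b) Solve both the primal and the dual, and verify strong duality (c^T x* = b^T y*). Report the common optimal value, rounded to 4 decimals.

The standard primal-dual pair for 'max c^T x s.t. A x <= b, x >= 0' is:
  Dual:  min b^T y  s.t.  A^T y >= c,  y >= 0.

So the dual LP is:
  minimize  6y1 + 4y2 + 15y3
  subject to:
    y1 + 4y3 >= 1
    y2 + 3y3 >= 5
    y1, y2, y3 >= 0

Solving the primal: x* = (0.75, 4).
  primal value c^T x* = 20.75.
Solving the dual: y* = (0, 4.25, 0.25).
  dual value b^T y* = 20.75.
Strong duality: c^T x* = b^T y*. Confirmed.

20.75


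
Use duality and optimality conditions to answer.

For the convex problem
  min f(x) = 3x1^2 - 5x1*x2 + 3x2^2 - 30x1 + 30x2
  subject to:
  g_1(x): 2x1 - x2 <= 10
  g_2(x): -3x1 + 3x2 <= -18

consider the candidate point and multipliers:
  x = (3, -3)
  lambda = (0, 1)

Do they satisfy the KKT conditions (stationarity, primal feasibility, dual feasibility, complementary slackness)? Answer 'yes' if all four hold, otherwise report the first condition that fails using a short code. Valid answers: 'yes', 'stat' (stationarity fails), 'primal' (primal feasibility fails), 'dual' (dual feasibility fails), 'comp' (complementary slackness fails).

Gradient of f: grad f(x) = Q x + c = (3, -3)
Constraint values g_i(x) = a_i^T x - b_i:
  g_1((3, -3)) = -1
  g_2((3, -3)) = 0
Stationarity residual: grad f(x) + sum_i lambda_i a_i = (0, 0)
  -> stationarity OK
Primal feasibility (all g_i <= 0): OK
Dual feasibility (all lambda_i >= 0): OK
Complementary slackness (lambda_i * g_i(x) = 0 for all i): OK

Verdict: yes, KKT holds.

yes


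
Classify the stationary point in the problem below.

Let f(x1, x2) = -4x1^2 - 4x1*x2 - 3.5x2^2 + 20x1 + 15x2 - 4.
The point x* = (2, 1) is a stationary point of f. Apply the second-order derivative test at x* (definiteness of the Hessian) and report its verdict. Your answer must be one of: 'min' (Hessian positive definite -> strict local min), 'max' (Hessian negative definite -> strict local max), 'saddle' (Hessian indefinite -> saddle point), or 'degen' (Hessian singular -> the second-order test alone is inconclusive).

Compute the Hessian H = grad^2 f:
  H = [[-8, -4], [-4, -7]]
Verify stationarity: grad f(x*) = H x* + g = (0, 0).
Eigenvalues of H: -11.5311, -3.4689.
Both eigenvalues < 0, so H is negative definite -> x* is a strict local max.

max


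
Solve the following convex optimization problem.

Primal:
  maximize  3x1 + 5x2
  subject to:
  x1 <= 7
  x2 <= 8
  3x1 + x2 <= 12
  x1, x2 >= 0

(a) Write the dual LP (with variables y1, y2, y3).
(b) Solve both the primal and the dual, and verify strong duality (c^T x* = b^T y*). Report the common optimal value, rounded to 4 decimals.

The standard primal-dual pair for 'max c^T x s.t. A x <= b, x >= 0' is:
  Dual:  min b^T y  s.t.  A^T y >= c,  y >= 0.

So the dual LP is:
  minimize  7y1 + 8y2 + 12y3
  subject to:
    y1 + 3y3 >= 3
    y2 + y3 >= 5
    y1, y2, y3 >= 0

Solving the primal: x* = (1.3333, 8).
  primal value c^T x* = 44.
Solving the dual: y* = (0, 4, 1).
  dual value b^T y* = 44.
Strong duality: c^T x* = b^T y*. Confirmed.

44


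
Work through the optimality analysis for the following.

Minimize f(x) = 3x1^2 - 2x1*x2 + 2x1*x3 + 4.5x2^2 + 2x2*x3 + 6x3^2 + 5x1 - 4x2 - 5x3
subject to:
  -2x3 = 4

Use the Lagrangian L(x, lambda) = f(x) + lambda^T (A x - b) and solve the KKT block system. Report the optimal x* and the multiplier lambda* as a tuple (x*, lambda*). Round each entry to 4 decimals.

Form the Lagrangian:
  L(x, lambda) = (1/2) x^T Q x + c^T x + lambda^T (A x - b)
Stationarity (grad_x L = 0): Q x + c + A^T lambda = 0.
Primal feasibility: A x = b.

This gives the KKT block system:
  [ Q   A^T ] [ x     ]   [-c ]
  [ A    0  ] [ lambda ] = [ b ]

Solving the linear system:
  x*      = (0.14, 0.92, -2)
  lambda* = (-13.44)
  f(x*)   = 30.39

x* = (0.14, 0.92, -2), lambda* = (-13.44)


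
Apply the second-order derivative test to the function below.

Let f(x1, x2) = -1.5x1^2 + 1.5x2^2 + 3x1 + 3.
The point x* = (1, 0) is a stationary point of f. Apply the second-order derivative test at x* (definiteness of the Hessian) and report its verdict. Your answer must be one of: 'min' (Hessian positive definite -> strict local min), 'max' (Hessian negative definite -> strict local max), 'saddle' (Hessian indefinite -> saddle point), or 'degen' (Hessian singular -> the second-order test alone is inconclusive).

Compute the Hessian H = grad^2 f:
  H = [[-3, 0], [0, 3]]
Verify stationarity: grad f(x*) = H x* + g = (0, 0).
Eigenvalues of H: -3, 3.
Eigenvalues have mixed signs, so H is indefinite -> x* is a saddle point.

saddle


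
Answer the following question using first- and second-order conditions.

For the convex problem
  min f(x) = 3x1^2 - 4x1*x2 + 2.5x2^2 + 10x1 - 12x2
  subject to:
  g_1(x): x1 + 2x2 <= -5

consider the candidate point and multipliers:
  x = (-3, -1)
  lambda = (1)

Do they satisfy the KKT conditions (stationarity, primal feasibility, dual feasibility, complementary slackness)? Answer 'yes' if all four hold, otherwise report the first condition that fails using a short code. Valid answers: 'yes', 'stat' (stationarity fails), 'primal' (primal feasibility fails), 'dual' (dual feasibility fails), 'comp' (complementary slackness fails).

Gradient of f: grad f(x) = Q x + c = (-4, -5)
Constraint values g_i(x) = a_i^T x - b_i:
  g_1((-3, -1)) = 0
Stationarity residual: grad f(x) + sum_i lambda_i a_i = (-3, -3)
  -> stationarity FAILS
Primal feasibility (all g_i <= 0): OK
Dual feasibility (all lambda_i >= 0): OK
Complementary slackness (lambda_i * g_i(x) = 0 for all i): OK

Verdict: the first failing condition is stationarity -> stat.

stat


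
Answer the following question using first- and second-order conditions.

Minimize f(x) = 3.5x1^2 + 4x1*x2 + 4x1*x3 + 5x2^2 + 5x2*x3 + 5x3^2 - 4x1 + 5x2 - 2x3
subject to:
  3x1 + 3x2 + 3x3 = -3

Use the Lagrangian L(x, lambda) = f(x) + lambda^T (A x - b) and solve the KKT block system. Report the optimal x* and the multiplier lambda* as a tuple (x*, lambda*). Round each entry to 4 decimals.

Form the Lagrangian:
  L(x, lambda) = (1/2) x^T Q x + c^T x + lambda^T (A x - b)
Stationarity (grad_x L = 0): Q x + c + A^T lambda = 0.
Primal feasibility: A x = b.

This gives the KKT block system:
  [ Q   A^T ] [ x     ]   [-c ]
  [ A    0  ] [ lambda ] = [ b ]

Solving the linear system:
  x*      = (0.3077, -1.3538, 0.0462)
  lambda* = (2.359)
  f(x*)   = -0.5077

x* = (0.3077, -1.3538, 0.0462), lambda* = (2.359)


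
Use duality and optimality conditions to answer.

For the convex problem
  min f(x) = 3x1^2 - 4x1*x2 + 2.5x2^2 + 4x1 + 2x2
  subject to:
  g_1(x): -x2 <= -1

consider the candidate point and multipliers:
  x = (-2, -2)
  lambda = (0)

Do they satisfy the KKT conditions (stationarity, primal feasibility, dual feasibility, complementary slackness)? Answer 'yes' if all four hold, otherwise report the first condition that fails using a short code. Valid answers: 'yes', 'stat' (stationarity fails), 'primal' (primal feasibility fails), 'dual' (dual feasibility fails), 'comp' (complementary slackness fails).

Gradient of f: grad f(x) = Q x + c = (0, 0)
Constraint values g_i(x) = a_i^T x - b_i:
  g_1((-2, -2)) = 3
Stationarity residual: grad f(x) + sum_i lambda_i a_i = (0, 0)
  -> stationarity OK
Primal feasibility (all g_i <= 0): FAILS
Dual feasibility (all lambda_i >= 0): OK
Complementary slackness (lambda_i * g_i(x) = 0 for all i): OK

Verdict: the first failing condition is primal_feasibility -> primal.

primal


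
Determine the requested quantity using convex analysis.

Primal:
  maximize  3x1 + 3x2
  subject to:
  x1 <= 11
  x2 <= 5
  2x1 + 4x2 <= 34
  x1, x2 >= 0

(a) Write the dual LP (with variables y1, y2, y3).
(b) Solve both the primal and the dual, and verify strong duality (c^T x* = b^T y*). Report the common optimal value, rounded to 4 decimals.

The standard primal-dual pair for 'max c^T x s.t. A x <= b, x >= 0' is:
  Dual:  min b^T y  s.t.  A^T y >= c,  y >= 0.

So the dual LP is:
  minimize  11y1 + 5y2 + 34y3
  subject to:
    y1 + 2y3 >= 3
    y2 + 4y3 >= 3
    y1, y2, y3 >= 0

Solving the primal: x* = (11, 3).
  primal value c^T x* = 42.
Solving the dual: y* = (1.5, 0, 0.75).
  dual value b^T y* = 42.
Strong duality: c^T x* = b^T y*. Confirmed.

42


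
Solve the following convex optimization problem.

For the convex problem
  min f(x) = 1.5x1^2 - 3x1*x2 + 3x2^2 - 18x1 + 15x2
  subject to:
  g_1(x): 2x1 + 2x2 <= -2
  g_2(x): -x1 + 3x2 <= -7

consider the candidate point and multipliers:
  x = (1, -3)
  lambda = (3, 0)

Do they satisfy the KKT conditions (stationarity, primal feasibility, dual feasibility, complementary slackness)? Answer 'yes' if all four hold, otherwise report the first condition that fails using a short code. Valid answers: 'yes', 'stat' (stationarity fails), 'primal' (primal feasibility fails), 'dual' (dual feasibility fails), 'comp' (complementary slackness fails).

Gradient of f: grad f(x) = Q x + c = (-6, -6)
Constraint values g_i(x) = a_i^T x - b_i:
  g_1((1, -3)) = -2
  g_2((1, -3)) = -3
Stationarity residual: grad f(x) + sum_i lambda_i a_i = (0, 0)
  -> stationarity OK
Primal feasibility (all g_i <= 0): OK
Dual feasibility (all lambda_i >= 0): OK
Complementary slackness (lambda_i * g_i(x) = 0 for all i): FAILS

Verdict: the first failing condition is complementary_slackness -> comp.

comp


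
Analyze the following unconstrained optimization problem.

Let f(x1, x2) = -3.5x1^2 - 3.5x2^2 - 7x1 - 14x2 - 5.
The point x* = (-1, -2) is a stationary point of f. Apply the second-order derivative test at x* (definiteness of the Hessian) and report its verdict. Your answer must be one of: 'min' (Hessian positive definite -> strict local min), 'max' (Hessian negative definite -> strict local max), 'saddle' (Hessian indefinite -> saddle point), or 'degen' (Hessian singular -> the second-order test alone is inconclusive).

Compute the Hessian H = grad^2 f:
  H = [[-7, 0], [0, -7]]
Verify stationarity: grad f(x*) = H x* + g = (0, 0).
Eigenvalues of H: -7, -7.
Both eigenvalues < 0, so H is negative definite -> x* is a strict local max.

max


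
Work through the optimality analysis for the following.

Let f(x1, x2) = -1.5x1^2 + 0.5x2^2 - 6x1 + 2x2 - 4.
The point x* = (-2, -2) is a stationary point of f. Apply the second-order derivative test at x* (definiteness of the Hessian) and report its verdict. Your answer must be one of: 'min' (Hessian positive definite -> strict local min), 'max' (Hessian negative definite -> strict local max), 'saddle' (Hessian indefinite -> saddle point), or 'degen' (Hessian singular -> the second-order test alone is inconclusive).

Compute the Hessian H = grad^2 f:
  H = [[-3, 0], [0, 1]]
Verify stationarity: grad f(x*) = H x* + g = (0, 0).
Eigenvalues of H: -3, 1.
Eigenvalues have mixed signs, so H is indefinite -> x* is a saddle point.

saddle


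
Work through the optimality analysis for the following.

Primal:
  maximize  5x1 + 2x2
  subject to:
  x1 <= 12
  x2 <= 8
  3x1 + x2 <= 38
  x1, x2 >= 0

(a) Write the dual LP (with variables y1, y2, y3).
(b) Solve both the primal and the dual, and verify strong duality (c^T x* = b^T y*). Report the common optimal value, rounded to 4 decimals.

The standard primal-dual pair for 'max c^T x s.t. A x <= b, x >= 0' is:
  Dual:  min b^T y  s.t.  A^T y >= c,  y >= 0.

So the dual LP is:
  minimize  12y1 + 8y2 + 38y3
  subject to:
    y1 + 3y3 >= 5
    y2 + y3 >= 2
    y1, y2, y3 >= 0

Solving the primal: x* = (10, 8).
  primal value c^T x* = 66.
Solving the dual: y* = (0, 0.3333, 1.6667).
  dual value b^T y* = 66.
Strong duality: c^T x* = b^T y*. Confirmed.

66


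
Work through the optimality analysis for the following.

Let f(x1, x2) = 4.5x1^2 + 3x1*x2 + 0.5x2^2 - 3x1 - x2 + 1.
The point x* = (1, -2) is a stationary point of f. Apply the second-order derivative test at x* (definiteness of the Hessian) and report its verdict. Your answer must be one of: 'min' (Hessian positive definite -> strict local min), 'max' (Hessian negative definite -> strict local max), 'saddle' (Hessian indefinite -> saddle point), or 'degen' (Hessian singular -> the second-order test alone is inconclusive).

Compute the Hessian H = grad^2 f:
  H = [[9, 3], [3, 1]]
Verify stationarity: grad f(x*) = H x* + g = (0, 0).
Eigenvalues of H: 0, 10.
H has a zero eigenvalue (singular; positive semidefinite but not definite), so H is neither positive definite, negative definite, nor indefinite. The second-order test alone is inconclusive -> degen.
(Indeed, f is constant along the null direction of H through x*, so x* is not a strict local extremum.)

degen
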